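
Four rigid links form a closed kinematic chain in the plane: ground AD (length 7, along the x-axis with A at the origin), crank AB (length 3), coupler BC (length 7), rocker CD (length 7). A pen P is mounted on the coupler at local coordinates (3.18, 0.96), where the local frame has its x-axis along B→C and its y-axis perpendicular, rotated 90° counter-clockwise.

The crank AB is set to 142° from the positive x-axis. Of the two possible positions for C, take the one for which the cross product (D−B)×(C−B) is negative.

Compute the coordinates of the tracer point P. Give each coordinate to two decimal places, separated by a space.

0.13 -0.35

A=(0,0), D=(7.00,0)
B = A + 3.00·(cos142°, sin142°) = (-2.3640, 1.8470)
|BD| = 9.5444
circle(B,7.00) ∩ circle(D,7.00): a=4.7722, h=5.1211
  candidates: C₊=(3.3090,5.9478) cross=48.878; C₋=(1.3270,-4.1008) cross=-48.878
  mode - wants cross < 0 → take C=(1.3270,-4.1008) (cross=-48.878)
ex = (C−B)/|BC| = (0.5273,-0.8497); ey = (0.8497,0.5273)
P = B + 3.18·ex + 0.96·ey = (0.1284,-0.3488)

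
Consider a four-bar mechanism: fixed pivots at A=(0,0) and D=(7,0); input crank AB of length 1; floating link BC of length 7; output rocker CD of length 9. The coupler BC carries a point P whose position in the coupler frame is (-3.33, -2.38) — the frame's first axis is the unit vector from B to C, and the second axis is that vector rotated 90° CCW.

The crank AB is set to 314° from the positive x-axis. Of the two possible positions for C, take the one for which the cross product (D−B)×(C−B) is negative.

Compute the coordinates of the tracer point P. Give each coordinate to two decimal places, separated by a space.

-2.32 2.05

A=(0,0), D=(7.00,0)
B = A + 1.00·(cos314°, sin314°) = (0.6947, -0.7193)
|BD| = 6.3462
circle(B,7.00) ∩ circle(D,9.00): a=0.6519, h=6.9696
  candidates: C₊=(0.5524,6.2792) cross=44.231; C₋=(2.1324,-7.5701) cross=-44.231
  mode - wants cross < 0 → take C=(2.1324,-7.5701) (cross=-44.231)
ex = (C−B)/|BC| = (0.2054,-0.9787); ey = (0.9787,0.2054)
P = B + -3.33·ex + -2.38·ey = (-2.3186,2.0508)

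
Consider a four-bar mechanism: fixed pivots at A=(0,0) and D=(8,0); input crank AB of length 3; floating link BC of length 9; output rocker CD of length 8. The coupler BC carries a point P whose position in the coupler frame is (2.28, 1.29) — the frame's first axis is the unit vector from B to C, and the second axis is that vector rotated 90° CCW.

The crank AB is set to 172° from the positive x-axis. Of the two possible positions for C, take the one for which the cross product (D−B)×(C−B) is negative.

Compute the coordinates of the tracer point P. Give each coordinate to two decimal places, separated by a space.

-0.49 -0.42

A=(0,0), D=(8.00,0)
B = A + 3.00·(cos172°, sin172°) = (-2.9708, 0.4175)
|BD| = 10.9787
circle(B,9.00) ∩ circle(D,8.00): a=6.2636, h=6.4628
  candidates: C₊=(3.5340,6.6374) cross=70.953; C₋=(3.0425,-6.2788) cross=-70.953
  mode - wants cross < 0 → take C=(3.0425,-6.2788) (cross=-70.953)
ex = (C−B)/|BC| = (0.6681,-0.7440); ey = (0.7440,0.6681)
P = B + 2.28·ex + 1.29·ey = (-0.4876,-0.4170)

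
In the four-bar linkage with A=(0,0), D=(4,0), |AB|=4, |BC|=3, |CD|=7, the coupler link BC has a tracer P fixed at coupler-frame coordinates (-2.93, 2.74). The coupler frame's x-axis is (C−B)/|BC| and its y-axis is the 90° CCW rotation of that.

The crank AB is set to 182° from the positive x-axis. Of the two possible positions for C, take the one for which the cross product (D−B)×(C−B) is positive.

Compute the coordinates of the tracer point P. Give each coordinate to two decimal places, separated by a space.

A=(0,0), D=(4.00,0)
B = A + 4.00·(cos182°, sin182°) = (-3.9976, -0.1396)
|BD| = 7.9988
circle(B,3.00) ∩ circle(D,7.00): a=1.4990, h=2.5986
  candidates: C₊=(-2.5441,2.4848) cross=20.786; C₋=(-2.4534,-2.7117) cross=-20.786
  mode + wants cross > 0 → take C=(-2.5441,2.4848) (cross=20.786)
ex = (C−B)/|BC| = (0.4845,0.8748); ey = (-0.8748,0.4845)
P = B + -2.93·ex + 2.74·ey = (-7.8140,-1.3753)

-7.81 -1.38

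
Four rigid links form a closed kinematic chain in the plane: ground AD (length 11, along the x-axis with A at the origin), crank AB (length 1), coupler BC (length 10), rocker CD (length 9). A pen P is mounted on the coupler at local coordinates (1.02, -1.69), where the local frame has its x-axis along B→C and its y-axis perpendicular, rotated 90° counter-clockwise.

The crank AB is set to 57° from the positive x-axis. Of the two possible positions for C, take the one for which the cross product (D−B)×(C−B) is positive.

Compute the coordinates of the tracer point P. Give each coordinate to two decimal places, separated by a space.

A=(0,0), D=(11.00,0)
B = A + 1.00·(cos57°, sin57°) = (0.5446, 0.8387)
|BD| = 10.4889
circle(B,10.00) ∩ circle(D,9.00): a=6.1502, h=7.8851
  candidates: C₊=(7.3056,8.2068) cross=82.707; C₋=(6.0447,-7.5130) cross=-82.707
  mode + wants cross > 0 → take C=(7.3056,8.2068) (cross=82.707)
ex = (C−B)/|BC| = (0.6761,0.7368); ey = (-0.7368,0.6761)
P = B + 1.02·ex + -1.69·ey = (2.4795,0.4476)

2.48 0.45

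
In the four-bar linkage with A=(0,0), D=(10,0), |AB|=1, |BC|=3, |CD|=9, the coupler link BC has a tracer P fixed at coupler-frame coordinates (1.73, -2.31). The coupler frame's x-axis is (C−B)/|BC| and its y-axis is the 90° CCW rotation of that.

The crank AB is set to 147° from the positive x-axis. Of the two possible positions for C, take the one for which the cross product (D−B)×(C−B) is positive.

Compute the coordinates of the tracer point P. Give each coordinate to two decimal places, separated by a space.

A=(0,0), D=(10.00,0)
B = A + 1.00·(cos147°, sin147°) = (-0.8387, 0.5446)
|BD| = 10.8523
circle(B,3.00) ∩ circle(D,9.00): a=2.1089, h=2.1337
  candidates: C₊=(1.3747,2.5698) cross=23.155; C₋=(1.1605,-1.6922) cross=-23.155
  mode + wants cross > 0 → take C=(1.3747,2.5698) (cross=23.155)
ex = (C−B)/|BC| = (0.7378,0.6750); ey = (-0.6750,0.7378)
P = B + 1.73·ex + -2.31·ey = (1.9970,0.0082)

2.00 0.01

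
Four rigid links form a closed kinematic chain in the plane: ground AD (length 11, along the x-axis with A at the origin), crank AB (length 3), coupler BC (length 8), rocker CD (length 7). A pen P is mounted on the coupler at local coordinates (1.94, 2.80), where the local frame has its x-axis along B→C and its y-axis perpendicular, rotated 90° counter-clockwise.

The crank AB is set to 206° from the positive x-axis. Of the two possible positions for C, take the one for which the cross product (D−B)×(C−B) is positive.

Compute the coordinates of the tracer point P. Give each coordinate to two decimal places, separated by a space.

A=(0,0), D=(11.00,0)
B = A + 3.00·(cos206°, sin206°) = (-2.6964, -1.3151)
|BD| = 13.7594
circle(B,8.00) ∩ circle(D,7.00): a=7.4248, h=2.9787
  candidates: C₊=(4.4097,2.3596) cross=40.985; C₋=(4.9791,-3.5705) cross=-40.985
  mode + wants cross > 0 → take C=(4.4097,2.3596) (cross=40.985)
ex = (C−B)/|BC| = (0.8883,0.4593); ey = (-0.4593,0.8883)
P = B + 1.94·ex + 2.80·ey = (-2.2593,2.0631)

-2.26 2.06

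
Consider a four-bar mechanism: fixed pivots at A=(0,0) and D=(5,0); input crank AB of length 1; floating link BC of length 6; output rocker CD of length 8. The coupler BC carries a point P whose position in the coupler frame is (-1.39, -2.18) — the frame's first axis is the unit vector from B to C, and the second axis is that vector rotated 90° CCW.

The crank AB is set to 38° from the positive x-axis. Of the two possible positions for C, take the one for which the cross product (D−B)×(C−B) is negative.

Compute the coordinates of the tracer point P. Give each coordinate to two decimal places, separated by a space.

A=(0,0), D=(5.00,0)
B = A + 1.00·(cos38°, sin38°) = (0.7880, 0.6157)
|BD| = 4.2567
circle(B,6.00) ∩ circle(D,8.00): a=-1.1605, h=5.8867
  candidates: C₊=(0.4911,6.6083) cross=25.058; C₋=(-1.2117,-5.0413) cross=-25.058
  mode - wants cross < 0 → take C=(-1.2117,-5.0413) (cross=-25.058)
ex = (C−B)/|BC| = (-0.3333,-0.9428); ey = (0.9428,-0.3333)
P = B + -1.39·ex + -2.18·ey = (-0.8041,2.6528)

-0.80 2.65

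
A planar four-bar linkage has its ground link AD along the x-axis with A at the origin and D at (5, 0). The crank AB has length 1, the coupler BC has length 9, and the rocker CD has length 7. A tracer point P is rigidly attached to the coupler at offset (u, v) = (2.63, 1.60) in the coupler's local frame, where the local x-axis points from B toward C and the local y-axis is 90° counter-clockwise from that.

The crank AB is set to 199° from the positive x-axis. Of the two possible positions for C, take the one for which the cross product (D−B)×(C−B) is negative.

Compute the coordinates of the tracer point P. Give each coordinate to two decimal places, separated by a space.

A=(0,0), D=(5.00,0)
B = A + 1.00·(cos199°, sin199°) = (-0.9455, -0.3256)
|BD| = 5.9544
circle(B,9.00) ∩ circle(D,7.00): a=5.6643, h=6.9940
  candidates: C₊=(4.3279,6.9677) cross=41.645; C₋=(5.0927,-6.9994) cross=-41.645
  mode - wants cross < 0 → take C=(5.0927,-6.9994) (cross=-41.645)
ex = (C−B)/|BC| = (0.6709,-0.7415); ey = (0.7415,0.6709)
P = B + 2.63·ex + 1.60·ey = (2.0054,-1.2023)

2.01 -1.20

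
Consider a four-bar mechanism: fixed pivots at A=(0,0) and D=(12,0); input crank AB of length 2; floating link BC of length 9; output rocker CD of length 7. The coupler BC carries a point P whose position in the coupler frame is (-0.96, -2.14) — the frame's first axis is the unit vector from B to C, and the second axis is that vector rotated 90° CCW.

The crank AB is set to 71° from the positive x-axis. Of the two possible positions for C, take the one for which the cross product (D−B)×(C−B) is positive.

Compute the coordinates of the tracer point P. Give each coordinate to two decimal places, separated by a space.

A=(0,0), D=(12.00,0)
B = A + 2.00·(cos71°, sin71°) = (0.6511, 1.8910)
|BD| = 11.5053
circle(B,9.00) ∩ circle(D,7.00): a=7.1433, h=5.4747
  candidates: C₊=(8.5972,6.1172) cross=62.989; C₋=(6.7975,-4.6833) cross=-62.989
  mode + wants cross > 0 → take C=(8.5972,6.1172) (cross=62.989)
ex = (C−B)/|BC| = (0.8829,0.4696); ey = (-0.4696,0.8829)
P = B + -0.96·ex + -2.14·ey = (0.8085,-0.4491)

0.81 -0.45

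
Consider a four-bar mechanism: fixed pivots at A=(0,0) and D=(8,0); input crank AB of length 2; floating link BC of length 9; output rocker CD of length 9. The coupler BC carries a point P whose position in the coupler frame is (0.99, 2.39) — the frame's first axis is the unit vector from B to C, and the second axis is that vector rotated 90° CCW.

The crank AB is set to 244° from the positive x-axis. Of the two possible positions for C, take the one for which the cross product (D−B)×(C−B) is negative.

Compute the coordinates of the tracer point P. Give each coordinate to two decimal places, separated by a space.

1.57 -0.95

A=(0,0), D=(8.00,0)
B = A + 2.00·(cos244°, sin244°) = (-0.8767, -1.7976)
|BD| = 9.0569
circle(B,9.00) ∩ circle(D,9.00): a=4.5285, h=7.7777
  candidates: C₊=(2.0179,6.7242) cross=70.442; C₋=(5.1053,-8.5218) cross=-70.442
  mode - wants cross < 0 → take C=(5.1053,-8.5218) (cross=-70.442)
ex = (C−B)/|BC| = (0.6647,-0.7471); ey = (0.7471,0.6647)
P = B + 0.99·ex + 2.39·ey = (1.5669,-0.9487)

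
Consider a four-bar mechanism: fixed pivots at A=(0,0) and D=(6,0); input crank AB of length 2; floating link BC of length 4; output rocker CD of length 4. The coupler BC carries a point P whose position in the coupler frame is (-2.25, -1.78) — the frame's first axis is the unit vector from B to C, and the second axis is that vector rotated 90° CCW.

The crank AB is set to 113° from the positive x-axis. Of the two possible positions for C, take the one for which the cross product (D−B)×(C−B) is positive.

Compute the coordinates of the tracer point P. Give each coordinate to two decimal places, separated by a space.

A=(0,0), D=(6.00,0)
B = A + 2.00·(cos113°, sin113°) = (-0.7815, 1.8410)
|BD| = 7.0269
circle(B,4.00) ∩ circle(D,4.00): a=3.5135, h=1.9120
  candidates: C₊=(3.1102,2.7657) cross=13.435; C₋=(2.1083,-0.9247) cross=-13.435
  mode + wants cross > 0 → take C=(3.1102,2.7657) (cross=13.435)
ex = (C−B)/|BC| = (0.9729,0.2312); ey = (-0.2312,0.9729)
P = B + -2.25·ex + -1.78·ey = (-2.5590,-0.4109)

-2.56 -0.41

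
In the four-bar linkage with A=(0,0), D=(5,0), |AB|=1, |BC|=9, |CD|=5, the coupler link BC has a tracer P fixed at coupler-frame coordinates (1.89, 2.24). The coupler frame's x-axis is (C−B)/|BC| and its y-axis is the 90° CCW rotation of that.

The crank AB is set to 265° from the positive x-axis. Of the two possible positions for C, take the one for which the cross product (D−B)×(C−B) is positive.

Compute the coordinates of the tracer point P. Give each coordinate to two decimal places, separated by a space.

A=(0,0), D=(5.00,0)
B = A + 1.00·(cos265°, sin265°) = (-0.0872, -0.9962)
|BD| = 5.1838
circle(B,9.00) ∩ circle(D,5.00): a=7.9934, h=4.1360
  candidates: C₊=(6.9624,4.5988) cross=21.440; C₋=(8.5520,-3.5190) cross=-21.440
  mode + wants cross > 0 → take C=(6.9624,4.5988) (cross=21.440)
ex = (C−B)/|BC| = (0.7833,0.6217); ey = (-0.6217,0.7833)
P = B + 1.89·ex + 2.24·ey = (0.0007,1.9333)

0.00 1.93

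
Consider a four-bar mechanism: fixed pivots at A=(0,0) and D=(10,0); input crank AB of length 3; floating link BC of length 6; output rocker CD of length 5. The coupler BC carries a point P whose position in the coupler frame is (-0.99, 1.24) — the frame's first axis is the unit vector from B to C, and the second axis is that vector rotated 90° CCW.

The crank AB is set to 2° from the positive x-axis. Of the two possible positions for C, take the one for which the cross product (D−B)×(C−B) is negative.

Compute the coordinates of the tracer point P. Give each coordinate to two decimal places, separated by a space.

3.18 1.68

A=(0,0), D=(10.00,0)
B = A + 3.00·(cos2°, sin2°) = (2.9982, 0.1047)
|BD| = 7.0026
circle(B,6.00) ∩ circle(D,5.00): a=4.2867, h=4.1981
  candidates: C₊=(7.3472,4.2382) cross=29.398; C₋=(7.2217,-4.1570) cross=-29.398
  mode - wants cross < 0 → take C=(7.2217,-4.1570) (cross=-29.398)
ex = (C−B)/|BC| = (0.7039,-0.7103); ey = (0.7103,0.7039)
P = B + -0.99·ex + 1.24·ey = (3.1821,1.6807)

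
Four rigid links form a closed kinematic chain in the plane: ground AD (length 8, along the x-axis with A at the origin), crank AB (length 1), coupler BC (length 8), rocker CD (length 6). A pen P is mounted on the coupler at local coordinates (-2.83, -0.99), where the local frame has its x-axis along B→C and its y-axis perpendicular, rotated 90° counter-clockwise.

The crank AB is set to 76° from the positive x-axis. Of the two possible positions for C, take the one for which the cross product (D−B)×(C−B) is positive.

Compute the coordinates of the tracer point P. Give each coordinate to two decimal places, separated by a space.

-1.40 -1.54

A=(0,0), D=(8.00,0)
B = A + 1.00·(cos76°, sin76°) = (0.2419, 0.9703)
|BD| = 7.8185
circle(B,8.00) ∩ circle(D,6.00): a=5.6999, h=5.6135
  candidates: C₊=(6.5944,5.8330) cross=43.889; C₋=(5.2011,-5.3072) cross=-43.889
  mode + wants cross > 0 → take C=(6.5944,5.8330) (cross=43.889)
ex = (C−B)/|BC| = (0.7941,0.6078); ey = (-0.6078,0.7941)
P = B + -2.83·ex + -0.99·ey = (-1.4035,-1.5360)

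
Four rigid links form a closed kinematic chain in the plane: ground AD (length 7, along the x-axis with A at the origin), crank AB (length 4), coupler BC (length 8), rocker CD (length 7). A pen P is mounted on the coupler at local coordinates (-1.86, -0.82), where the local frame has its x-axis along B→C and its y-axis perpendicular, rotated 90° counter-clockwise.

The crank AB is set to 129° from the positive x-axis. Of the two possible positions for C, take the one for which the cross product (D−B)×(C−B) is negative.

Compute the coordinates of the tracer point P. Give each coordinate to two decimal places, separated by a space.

A=(0,0), D=(7.00,0)
B = A + 4.00·(cos129°, sin129°) = (-2.5173, 3.1086)
|BD| = 10.0121
circle(B,8.00) ∩ circle(D,7.00): a=5.7551, h=5.5568
  candidates: C₊=(4.6787,6.6039) cross=55.635; C₋=(1.2281,-3.9605) cross=-55.635
  mode - wants cross < 0 → take C=(1.2281,-3.9605) (cross=-55.635)
ex = (C−B)/|BC| = (0.4682,-0.8836); ey = (0.8836,0.4682)
P = B + -1.86·ex + -0.82·ey = (-4.1127,4.3682)

-4.11 4.37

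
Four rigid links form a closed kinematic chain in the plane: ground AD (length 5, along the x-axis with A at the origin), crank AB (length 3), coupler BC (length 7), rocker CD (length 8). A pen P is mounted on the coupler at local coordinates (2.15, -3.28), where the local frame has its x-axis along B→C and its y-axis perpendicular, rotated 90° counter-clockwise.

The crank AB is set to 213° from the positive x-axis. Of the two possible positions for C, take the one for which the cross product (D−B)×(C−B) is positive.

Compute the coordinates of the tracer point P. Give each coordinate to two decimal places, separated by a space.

A=(0,0), D=(5.00,0)
B = A + 3.00·(cos213°, sin213°) = (-2.5160, -1.6339)
|BD| = 7.6916
circle(B,7.00) ∩ circle(D,8.00): a=2.8707, h=6.3843
  candidates: C₊=(-1.0671,5.2145) cross=49.105; C₋=(1.6454,-7.2627) cross=-49.105
  mode + wants cross > 0 → take C=(-1.0671,5.2145) (cross=49.105)
ex = (C−B)/|BC| = (0.2070,0.9783); ey = (-0.9783,0.2070)
P = B + 2.15·ex + -3.28·ey = (1.1380,-0.2094)

1.14 -0.21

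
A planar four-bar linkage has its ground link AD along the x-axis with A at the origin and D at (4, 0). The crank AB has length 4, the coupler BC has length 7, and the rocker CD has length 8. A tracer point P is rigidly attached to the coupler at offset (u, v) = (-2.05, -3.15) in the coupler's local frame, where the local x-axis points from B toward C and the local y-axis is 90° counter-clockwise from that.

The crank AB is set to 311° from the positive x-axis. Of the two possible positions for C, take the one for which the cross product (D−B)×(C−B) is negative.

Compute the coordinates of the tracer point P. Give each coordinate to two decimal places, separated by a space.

A=(0,0), D=(4.00,0)
B = A + 4.00·(cos311°, sin311°) = (2.6242, -3.0188)
|BD| = 3.3175
circle(B,7.00) ∩ circle(D,8.00): a=-0.6019, h=6.9741
  candidates: C₊=(-3.9715,-0.6745) cross=23.137; C₋=(8.7208,-6.4587) cross=-23.137
  mode - wants cross < 0 → take C=(8.7208,-6.4587) (cross=-23.137)
ex = (C−B)/|BC| = (0.8709,-0.4914); ey = (0.4914,0.8709)
P = B + -2.05·ex + -3.15·ey = (-0.7091,-4.7549)

-0.71 -4.75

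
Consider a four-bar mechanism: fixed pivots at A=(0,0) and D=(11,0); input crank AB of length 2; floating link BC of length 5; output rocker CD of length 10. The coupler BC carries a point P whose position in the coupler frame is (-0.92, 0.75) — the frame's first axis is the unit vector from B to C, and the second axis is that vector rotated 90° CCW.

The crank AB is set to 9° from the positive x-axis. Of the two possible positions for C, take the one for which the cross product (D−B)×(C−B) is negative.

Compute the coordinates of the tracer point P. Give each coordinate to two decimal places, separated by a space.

A=(0,0), D=(11.00,0)
B = A + 2.00·(cos9°, sin9°) = (1.9754, 0.3129)
|BD| = 9.0300
circle(B,5.00) ∩ circle(D,10.00): a=0.3622, h=4.9869
  candidates: C₊=(2.5102,5.2842) cross=45.032; C₋=(2.1646,-4.6835) cross=-45.032
  mode - wants cross < 0 → take C=(2.1646,-4.6835) (cross=-45.032)
ex = (C−B)/|BC| = (0.0378,-0.9993); ey = (0.9993,0.0378)
P = B + -0.92·ex + 0.75·ey = (2.6900,1.2606)

2.69 1.26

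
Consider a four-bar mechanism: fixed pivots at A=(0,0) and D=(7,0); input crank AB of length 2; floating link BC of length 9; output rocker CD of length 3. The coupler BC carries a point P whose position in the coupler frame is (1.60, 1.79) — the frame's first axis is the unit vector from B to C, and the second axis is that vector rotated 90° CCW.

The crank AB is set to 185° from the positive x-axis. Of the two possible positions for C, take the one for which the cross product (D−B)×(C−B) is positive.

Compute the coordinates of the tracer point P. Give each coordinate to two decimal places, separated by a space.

-1.11 2.06

A=(0,0), D=(7.00,0)
B = A + 2.00·(cos185°, sin185°) = (-1.9924, -0.1743)
|BD| = 8.9941
circle(B,9.00) ∩ circle(D,3.00): a=8.4997, h=2.9590
  candidates: C₊=(6.4483,2.9488) cross=26.613; C₋=(6.5630,-2.9680) cross=-26.613
  mode + wants cross > 0 → take C=(6.4483,2.9488) (cross=26.613)
ex = (C−B)/|BC| = (0.9379,0.3470); ey = (-0.3470,0.9379)
P = B + 1.60·ex + 1.79·ey = (-1.1130,2.0597)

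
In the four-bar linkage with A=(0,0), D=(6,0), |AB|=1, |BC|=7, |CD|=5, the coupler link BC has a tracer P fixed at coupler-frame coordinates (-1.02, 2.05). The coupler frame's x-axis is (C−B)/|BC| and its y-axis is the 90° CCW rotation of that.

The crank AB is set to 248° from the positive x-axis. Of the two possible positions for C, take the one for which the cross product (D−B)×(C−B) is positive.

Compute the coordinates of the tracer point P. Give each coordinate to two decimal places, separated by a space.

A=(0,0), D=(6.00,0)
B = A + 1.00·(cos248°, sin248°) = (-0.3746, -0.9272)
|BD| = 6.4417
circle(B,7.00) ∩ circle(D,5.00): a=5.0837, h=4.8121
  candidates: C₊=(3.9635,4.5665) cross=30.998; C₋=(5.3488,-4.9574) cross=-30.998
  mode + wants cross > 0 → take C=(3.9635,4.5665) (cross=30.998)
ex = (C−B)/|BC| = (0.6197,0.7848); ey = (-0.7848,0.6197)
P = B + -1.02·ex + 2.05·ey = (-2.6156,-0.4572)

-2.62 -0.46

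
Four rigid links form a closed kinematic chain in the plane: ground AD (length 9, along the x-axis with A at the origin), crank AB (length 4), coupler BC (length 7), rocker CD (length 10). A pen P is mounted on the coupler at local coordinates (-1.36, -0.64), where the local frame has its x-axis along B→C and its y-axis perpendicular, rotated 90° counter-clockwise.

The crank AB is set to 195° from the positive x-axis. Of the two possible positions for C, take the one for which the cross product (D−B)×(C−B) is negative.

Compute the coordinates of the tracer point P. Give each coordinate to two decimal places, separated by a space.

-5.27 -0.51

A=(0,0), D=(9.00,0)
B = A + 4.00·(cos195°, sin195°) = (-3.8637, -1.0353)
|BD| = 12.9053
circle(B,7.00) ∩ circle(D,10.00): a=4.4767, h=5.3814
  candidates: C₊=(0.1669,4.6879) cross=69.448; C₋=(1.0303,-6.0402) cross=-69.448
  mode - wants cross < 0 → take C=(1.0303,-6.0402) (cross=-69.448)
ex = (C−B)/|BC| = (0.6991,-0.7150); ey = (0.7150,0.6991)
P = B + -1.36·ex + -0.64·ey = (-5.2721,-0.5103)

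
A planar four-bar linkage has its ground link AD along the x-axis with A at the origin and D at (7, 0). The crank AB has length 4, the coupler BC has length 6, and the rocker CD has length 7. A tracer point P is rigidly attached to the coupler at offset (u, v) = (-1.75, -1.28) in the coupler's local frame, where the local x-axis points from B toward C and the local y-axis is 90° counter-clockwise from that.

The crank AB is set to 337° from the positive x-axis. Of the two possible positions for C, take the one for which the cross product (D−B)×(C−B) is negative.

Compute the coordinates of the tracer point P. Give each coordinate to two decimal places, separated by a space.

1.77 -0.54

A=(0,0), D=(7.00,0)
B = A + 4.00·(cos337°, sin337°) = (3.6820, -1.5629)
|BD| = 3.6677
circle(B,6.00) ∩ circle(D,7.00): a=0.0616, h=5.9997
  candidates: C₊=(1.1810,3.8910) cross=22.005; C₋=(6.2944,-6.9643) cross=-22.005
  mode - wants cross < 0 → take C=(6.2944,-6.9643) (cross=-22.005)
ex = (C−B)/|BC| = (0.4354,-0.9002); ey = (0.9002,0.4354)
P = B + -1.75·ex + -1.28·ey = (1.7678,-0.5448)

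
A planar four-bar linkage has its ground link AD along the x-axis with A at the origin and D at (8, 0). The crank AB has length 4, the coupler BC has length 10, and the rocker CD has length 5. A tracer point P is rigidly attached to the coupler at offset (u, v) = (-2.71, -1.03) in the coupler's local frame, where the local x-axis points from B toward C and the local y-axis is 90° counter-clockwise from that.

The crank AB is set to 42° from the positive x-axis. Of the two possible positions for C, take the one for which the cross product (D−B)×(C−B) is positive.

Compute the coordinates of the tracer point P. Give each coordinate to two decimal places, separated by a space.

0.14 2.06

A=(0,0), D=(8.00,0)
B = A + 4.00·(cos42°, sin42°) = (2.9726, 2.6765)
|BD| = 5.6955
circle(B,10.00) ∩ circle(D,5.00): a=9.4319, h=3.3226
  candidates: C₊=(12.8595,1.1770) cross=18.924; C₋=(9.7367,-4.6887) cross=-18.924
  mode + wants cross > 0 → take C=(12.8595,1.1770) (cross=18.924)
ex = (C−B)/|BC| = (0.9887,-0.1500); ey = (0.1500,0.9887)
P = B + -2.71·ex + -1.03·ey = (0.1388,2.0646)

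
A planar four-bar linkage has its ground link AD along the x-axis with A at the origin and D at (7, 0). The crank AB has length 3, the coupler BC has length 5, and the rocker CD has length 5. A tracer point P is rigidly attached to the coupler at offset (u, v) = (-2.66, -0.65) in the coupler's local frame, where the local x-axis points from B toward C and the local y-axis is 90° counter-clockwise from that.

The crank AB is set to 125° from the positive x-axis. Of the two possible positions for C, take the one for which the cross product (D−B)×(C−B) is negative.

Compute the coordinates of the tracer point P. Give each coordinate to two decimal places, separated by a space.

A=(0,0), D=(7.00,0)
B = A + 3.00·(cos125°, sin125°) = (-1.7207, 2.4575)
|BD| = 9.0604
circle(B,5.00) ∩ circle(D,5.00): a=4.5302, h=2.1160
  candidates: C₊=(3.2136,3.2654) cross=19.172; C₋=(2.0657,-0.8079) cross=-19.172
  mode - wants cross < 0 → take C=(2.0657,-0.8079) (cross=-19.172)
ex = (C−B)/|BC| = (0.7573,-0.6531); ey = (0.6531,0.7573)
P = B + -2.66·ex + -0.65·ey = (-4.1596,3.7024)

-4.16 3.70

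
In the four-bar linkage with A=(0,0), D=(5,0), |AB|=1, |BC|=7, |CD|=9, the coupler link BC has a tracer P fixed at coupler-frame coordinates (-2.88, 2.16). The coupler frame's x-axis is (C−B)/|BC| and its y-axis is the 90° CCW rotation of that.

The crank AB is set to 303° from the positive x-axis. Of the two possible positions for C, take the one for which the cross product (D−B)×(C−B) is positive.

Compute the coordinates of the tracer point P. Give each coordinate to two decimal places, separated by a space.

-0.44 -4.30

A=(0,0), D=(5.00,0)
B = A + 1.00·(cos303°, sin303°) = (0.5446, -0.8387)
|BD| = 4.5336
circle(B,7.00) ∩ circle(D,9.00): a=-1.2624, h=6.8852
  candidates: C₊=(-1.9697,5.6942) cross=31.215; C₋=(0.5777,-7.8386) cross=-31.215
  mode + wants cross > 0 → take C=(-1.9697,5.6942) (cross=31.215)
ex = (C−B)/|BC| = (-0.3592,0.9333); ey = (-0.9333,-0.3592)
P = B + -2.88·ex + 2.16·ey = (-0.4368,-4.3023)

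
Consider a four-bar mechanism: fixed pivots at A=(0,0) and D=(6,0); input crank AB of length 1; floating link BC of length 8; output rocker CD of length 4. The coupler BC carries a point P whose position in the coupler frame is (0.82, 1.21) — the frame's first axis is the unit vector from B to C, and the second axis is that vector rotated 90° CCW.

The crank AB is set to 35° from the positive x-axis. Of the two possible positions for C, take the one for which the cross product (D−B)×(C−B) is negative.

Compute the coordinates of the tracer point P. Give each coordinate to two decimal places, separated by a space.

2.16 1.17

A=(0,0), D=(6.00,0)
B = A + 1.00·(cos35°, sin35°) = (0.8192, 0.5736)
|BD| = 5.2125
circle(B,8.00) ∩ circle(D,4.00): a=7.2106, h=3.4652
  candidates: C₊=(8.3672,3.2243) cross=18.062; C₋=(7.6046,-3.6640) cross=-18.062
  mode - wants cross < 0 → take C=(7.6046,-3.6640) (cross=-18.062)
ex = (C−B)/|BC| = (0.8482,-0.5297); ey = (0.5297,0.8482)
P = B + 0.82·ex + 1.21·ey = (2.1556,1.1655)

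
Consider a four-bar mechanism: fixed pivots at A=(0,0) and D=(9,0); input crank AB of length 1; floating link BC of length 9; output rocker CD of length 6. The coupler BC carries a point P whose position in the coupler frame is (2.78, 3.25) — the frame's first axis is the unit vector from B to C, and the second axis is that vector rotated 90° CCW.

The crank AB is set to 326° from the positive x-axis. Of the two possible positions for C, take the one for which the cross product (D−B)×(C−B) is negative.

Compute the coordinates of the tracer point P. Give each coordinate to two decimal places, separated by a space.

A=(0,0), D=(9.00,0)
B = A + 1.00·(cos326°, sin326°) = (0.8290, -0.5592)
|BD| = 8.1901
circle(B,9.00) ∩ circle(D,6.00): a=6.8423, h=5.8467
  candidates: C₊=(7.2561,5.7410) cross=47.885; C₋=(8.0545,-5.9250) cross=-47.885
  mode - wants cross < 0 → take C=(8.0545,-5.9250) (cross=-47.885)
ex = (C−B)/|BC| = (0.8028,-0.5962); ey = (0.5962,0.8028)
P = B + 2.78·ex + 3.25·ey = (4.9986,0.3926)

5.00 0.39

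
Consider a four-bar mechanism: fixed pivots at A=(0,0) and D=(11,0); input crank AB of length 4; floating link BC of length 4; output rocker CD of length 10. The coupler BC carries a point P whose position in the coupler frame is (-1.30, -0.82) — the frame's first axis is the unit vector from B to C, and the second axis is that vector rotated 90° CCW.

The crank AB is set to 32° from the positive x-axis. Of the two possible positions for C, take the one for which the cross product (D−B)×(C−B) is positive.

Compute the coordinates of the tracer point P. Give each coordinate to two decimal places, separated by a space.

A=(0,0), D=(11.00,0)
B = A + 4.00·(cos32°, sin32°) = (3.3922, 2.1197)
|BD| = 7.8976
circle(B,4.00) ∩ circle(D,10.00): a=-1.3693, h=3.7583
  candidates: C₊=(3.0819,6.1076) cross=29.682; C₋=(1.0644,-1.1332) cross=-29.682
  mode + wants cross > 0 → take C=(3.0819,6.1076) (cross=29.682)
ex = (C−B)/|BC| = (-0.0776,0.9970); ey = (-0.9970,-0.0776)
P = B + -1.30·ex + -0.82·ey = (4.3106,0.8872)

4.31 0.89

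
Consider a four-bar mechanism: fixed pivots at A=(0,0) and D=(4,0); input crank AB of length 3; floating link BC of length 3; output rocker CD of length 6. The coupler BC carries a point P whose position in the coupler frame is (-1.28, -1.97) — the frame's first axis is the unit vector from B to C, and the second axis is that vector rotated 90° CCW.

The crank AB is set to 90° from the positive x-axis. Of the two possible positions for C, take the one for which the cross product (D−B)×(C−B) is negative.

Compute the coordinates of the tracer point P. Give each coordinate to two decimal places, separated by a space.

-0.66 5.25

A=(0,0), D=(4.00,0)
B = A + 3.00·(cos90°, sin90°) = (0.0000, 3.0000)
|BD| = 5.0000
circle(B,3.00) ∩ circle(D,6.00): a=-0.2000, h=2.9933
  candidates: C₊=(1.6360,5.5147) cross=14.967; C₋=(-1.9560,0.7253) cross=-14.967
  mode - wants cross < 0 → take C=(-1.9560,0.7253) (cross=-14.967)
ex = (C−B)/|BC| = (-0.6520,-0.7582); ey = (0.7582,-0.6520)
P = B + -1.28·ex + -1.97·ey = (-0.6591,5.2550)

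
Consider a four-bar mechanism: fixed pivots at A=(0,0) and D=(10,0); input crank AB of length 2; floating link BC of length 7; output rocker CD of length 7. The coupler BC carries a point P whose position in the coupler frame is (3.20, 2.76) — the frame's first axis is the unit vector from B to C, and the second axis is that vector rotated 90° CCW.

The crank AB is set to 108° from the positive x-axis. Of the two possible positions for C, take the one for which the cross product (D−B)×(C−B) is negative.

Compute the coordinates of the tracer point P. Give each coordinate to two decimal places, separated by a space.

A=(0,0), D=(10.00,0)
B = A + 2.00·(cos108°, sin108°) = (-0.6180, 1.9021)
|BD| = 10.7871
circle(B,7.00) ∩ circle(D,7.00): a=5.3935, h=4.4620
  candidates: C₊=(5.4778,5.3432) cross=48.132; C₋=(3.9042,-3.4411) cross=-48.132
  mode - wants cross < 0 → take C=(3.9042,-3.4411) (cross=-48.132)
ex = (C−B)/|BC| = (0.6460,-0.7633); ey = (0.7633,0.6460)
P = B + 3.20·ex + 2.76·ey = (3.5560,1.2426)

3.56 1.24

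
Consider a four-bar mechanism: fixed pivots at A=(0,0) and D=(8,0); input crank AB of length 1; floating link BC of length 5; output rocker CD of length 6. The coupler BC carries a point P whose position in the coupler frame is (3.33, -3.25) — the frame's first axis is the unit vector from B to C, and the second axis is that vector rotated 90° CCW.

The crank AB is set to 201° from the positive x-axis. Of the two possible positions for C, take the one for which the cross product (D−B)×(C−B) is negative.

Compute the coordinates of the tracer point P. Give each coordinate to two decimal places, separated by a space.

-0.25 -4.96

A=(0,0), D=(8.00,0)
B = A + 1.00·(cos201°, sin201°) = (-0.9336, -0.3584)
|BD| = 8.9408
circle(B,5.00) ∩ circle(D,6.00): a=3.8552, h=3.1839
  candidates: C₊=(2.7909,2.9775) cross=28.467; C₋=(3.0462,-3.3852) cross=-28.467
  mode - wants cross < 0 → take C=(3.0462,-3.3852) (cross=-28.467)
ex = (C−B)/|BC| = (0.7959,-0.6054); ey = (0.6054,0.7959)
P = B + 3.33·ex + -3.25·ey = (-0.2505,-4.9611)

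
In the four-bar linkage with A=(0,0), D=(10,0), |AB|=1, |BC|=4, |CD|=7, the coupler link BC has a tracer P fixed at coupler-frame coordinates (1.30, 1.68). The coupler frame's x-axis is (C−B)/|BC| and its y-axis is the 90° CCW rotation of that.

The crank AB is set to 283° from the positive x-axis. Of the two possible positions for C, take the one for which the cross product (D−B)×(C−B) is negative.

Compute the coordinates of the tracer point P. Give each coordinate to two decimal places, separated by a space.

2.20 -0.18

A=(0,0), D=(10.00,0)
B = A + 1.00·(cos283°, sin283°) = (0.2250, -0.9744)
|BD| = 9.8235
circle(B,4.00) ∩ circle(D,7.00): a=3.2321, h=2.3566
  candidates: C₊=(3.2074,1.6912) cross=23.150; C₋=(3.6749,-2.9988) cross=-23.150
  mode - wants cross < 0 → take C=(3.6749,-2.9988) (cross=-23.150)
ex = (C−B)/|BC| = (0.8625,-0.5061); ey = (0.5061,0.8625)
P = B + 1.30·ex + 1.68·ey = (2.1964,-0.1833)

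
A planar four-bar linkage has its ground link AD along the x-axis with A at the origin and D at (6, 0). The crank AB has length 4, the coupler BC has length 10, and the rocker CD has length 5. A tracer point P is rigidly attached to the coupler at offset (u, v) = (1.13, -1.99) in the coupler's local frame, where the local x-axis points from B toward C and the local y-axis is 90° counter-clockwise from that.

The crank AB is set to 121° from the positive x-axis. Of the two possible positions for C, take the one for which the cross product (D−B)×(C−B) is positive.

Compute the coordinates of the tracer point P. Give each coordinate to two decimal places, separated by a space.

A=(0,0), D=(6.00,0)
B = A + 4.00·(cos121°, sin121°) = (-2.0602, 3.4287)
|BD| = 8.7591
circle(B,10.00) ∩ circle(D,5.00): a=8.6608, h=4.9990
  candidates: C₊=(7.8664,4.6386) cross=43.787; C₋=(3.9527,-4.5617) cross=-43.787
  mode + wants cross > 0 → take C=(7.8664,4.6386) (cross=43.787)
ex = (C−B)/|BC| = (0.9927,0.1210); ey = (-0.1210,0.9927)
P = B + 1.13·ex + -1.99·ey = (-0.6977,1.5900)

-0.70 1.59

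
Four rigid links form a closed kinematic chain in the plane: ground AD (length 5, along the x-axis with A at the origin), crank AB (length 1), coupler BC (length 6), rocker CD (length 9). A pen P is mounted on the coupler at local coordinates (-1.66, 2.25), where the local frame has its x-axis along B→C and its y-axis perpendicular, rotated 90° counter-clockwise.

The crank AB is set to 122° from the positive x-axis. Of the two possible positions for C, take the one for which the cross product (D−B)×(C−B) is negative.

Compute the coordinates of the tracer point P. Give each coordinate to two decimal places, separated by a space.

A=(0,0), D=(5.00,0)
B = A + 1.00·(cos122°, sin122°) = (-0.5299, 0.8480)
|BD| = 5.5946
circle(B,6.00) ∩ circle(D,9.00): a=-1.2245, h=5.8737
  candidates: C₊=(-0.8499,6.8395) cross=32.861; C₋=(-2.6306,-4.7722) cross=-32.861
  mode - wants cross < 0 → take C=(-2.6306,-4.7722) (cross=-32.861)
ex = (C−B)/|BC| = (-0.3501,-0.9367); ey = (0.9367,-0.3501)
P = B + -1.66·ex + 2.25·ey = (2.1589,1.6152)

2.16 1.62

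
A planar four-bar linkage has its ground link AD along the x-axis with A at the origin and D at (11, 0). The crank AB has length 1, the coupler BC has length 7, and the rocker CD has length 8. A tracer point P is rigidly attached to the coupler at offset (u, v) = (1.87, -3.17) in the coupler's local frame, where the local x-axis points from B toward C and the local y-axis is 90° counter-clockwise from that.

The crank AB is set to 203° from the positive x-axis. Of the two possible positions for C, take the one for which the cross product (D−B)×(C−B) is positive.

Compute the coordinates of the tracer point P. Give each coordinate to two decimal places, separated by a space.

2.59 -1.48

A=(0,0), D=(11.00,0)
B = A + 1.00·(cos203°, sin203°) = (-0.9205, -0.3907)
|BD| = 11.9269
circle(B,7.00) ∩ circle(D,8.00): a=5.3346, h=4.5323
  candidates: C₊=(4.2628,4.3139) cross=54.056; C₋=(4.5597,-4.7458) cross=-54.056
  mode + wants cross > 0 → take C=(4.2628,4.3139) (cross=54.056)
ex = (C−B)/|BC| = (0.7405,0.6721); ey = (-0.6721,0.7405)
P = B + 1.87·ex + -3.17·ey = (2.5947,-1.4812)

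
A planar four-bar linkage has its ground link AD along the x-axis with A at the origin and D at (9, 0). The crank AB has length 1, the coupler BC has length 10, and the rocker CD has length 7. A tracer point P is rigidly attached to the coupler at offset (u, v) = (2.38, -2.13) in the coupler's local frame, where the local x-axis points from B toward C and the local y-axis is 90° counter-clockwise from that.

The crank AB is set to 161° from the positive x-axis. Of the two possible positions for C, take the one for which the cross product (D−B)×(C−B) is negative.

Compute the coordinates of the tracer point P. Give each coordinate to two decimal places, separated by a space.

A=(0,0), D=(9.00,0)
B = A + 1.00·(cos161°, sin161°) = (-0.9455, 0.3256)
|BD| = 9.9508
circle(B,10.00) ∩ circle(D,7.00): a=7.5380, h=6.5710
  candidates: C₊=(6.8035,6.6464) cross=65.387; C₋=(6.3735,-6.4886) cross=-65.387
  mode - wants cross < 0 → take C=(6.3735,-6.4886) (cross=-65.387)
ex = (C−B)/|BC| = (0.7319,-0.6814); ey = (0.6814,0.7319)
P = B + 2.38·ex + -2.13·ey = (-0.6550,-2.8551)

-0.66 -2.86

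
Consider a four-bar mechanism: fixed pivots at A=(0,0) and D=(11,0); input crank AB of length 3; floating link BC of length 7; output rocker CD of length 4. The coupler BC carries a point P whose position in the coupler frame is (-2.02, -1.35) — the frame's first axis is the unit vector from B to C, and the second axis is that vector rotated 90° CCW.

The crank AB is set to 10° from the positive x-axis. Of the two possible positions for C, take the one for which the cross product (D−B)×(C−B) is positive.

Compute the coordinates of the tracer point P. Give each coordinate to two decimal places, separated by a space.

A=(0,0), D=(11.00,0)
B = A + 3.00·(cos10°, sin10°) = (2.9544, 0.5209)
|BD| = 8.0624
circle(B,7.00) ∩ circle(D,4.00): a=6.0777, h=3.4729
  candidates: C₊=(9.2439,3.5939) cross=28.000; C₋=(8.7951,-3.3374) cross=-28.000
  mode + wants cross > 0 → take C=(9.2439,3.5939) (cross=28.000)
ex = (C−B)/|BC| = (0.8985,0.4390); ey = (-0.4390,0.8985)
P = B + -2.02·ex + -1.35·ey = (1.7321,-1.5788)

1.73 -1.58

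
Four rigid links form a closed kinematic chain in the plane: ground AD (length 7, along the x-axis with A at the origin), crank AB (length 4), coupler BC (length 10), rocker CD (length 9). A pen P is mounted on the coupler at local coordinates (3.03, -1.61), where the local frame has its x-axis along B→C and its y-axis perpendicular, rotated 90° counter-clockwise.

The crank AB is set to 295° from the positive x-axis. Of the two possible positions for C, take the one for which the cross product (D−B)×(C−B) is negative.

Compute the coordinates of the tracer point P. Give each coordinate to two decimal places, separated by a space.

A=(0,0), D=(7.00,0)
B = A + 4.00·(cos295°, sin295°) = (1.6905, -3.6252)
|BD| = 6.4291
circle(B,10.00) ∩ circle(D,9.00): a=4.6922, h=8.8308
  candidates: C₊=(0.5861,6.3136) cross=56.774; C₋=(10.5451,-8.2724) cross=-56.774
  mode - wants cross < 0 → take C=(10.5451,-8.2724) (cross=-56.774)
ex = (C−B)/|BC| = (0.8855,-0.4647); ey = (0.4647,0.8855)
P = B + 3.03·ex + -1.61·ey = (3.6252,-6.4589)

3.63 -6.46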